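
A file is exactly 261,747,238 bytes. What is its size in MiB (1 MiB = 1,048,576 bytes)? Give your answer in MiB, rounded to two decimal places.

261,747,238 bytes given.
1 MiB = 1,048,576 bytes
261,747,238 / 1,048,576 = 249.62 MiB

249.62 MiB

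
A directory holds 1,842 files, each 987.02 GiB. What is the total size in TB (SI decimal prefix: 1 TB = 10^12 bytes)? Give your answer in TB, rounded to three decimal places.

1,952.160 TB

Total = 1,842 × 987.02 GiB = 1818090.84 GiB
= 1818090.84 × 1,073,741,824 bytes = 1,952,160,174,739,292.16 bytes
1 TB = 1,000,000,000,000 bytes
1,952,160,174,739,292.16 / 1,000,000,000,000 = 1,952.160 TB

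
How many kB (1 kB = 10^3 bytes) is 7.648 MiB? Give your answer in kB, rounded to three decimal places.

7.648 MiB = 7.648 × 2^20 bytes = 8,019,509.248 bytes
1 kB = 10^3 bytes = 1,000 bytes
8,019,509.248 / 1,000 = 8,019.509 kB

8,019.509 kB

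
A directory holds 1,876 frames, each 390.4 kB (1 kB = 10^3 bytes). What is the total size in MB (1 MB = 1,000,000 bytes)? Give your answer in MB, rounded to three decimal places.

Total = 1,876 × 390.4 kB = 732390.4 kB
= 732390.4 × 1,000 bytes = 732,390,400 bytes
1 MB = 1,000,000 bytes
732,390,400 / 1,000,000 = 732.390 MB

732.390 MB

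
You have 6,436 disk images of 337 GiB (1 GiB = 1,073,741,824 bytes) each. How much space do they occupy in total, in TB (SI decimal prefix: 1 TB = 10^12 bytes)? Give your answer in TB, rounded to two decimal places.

2,328.87 TB

Total = 6,436 × 337 GiB = 2,168,932 GiB
= 2,168,932 × 1,073,741,824 bytes = 2,328,873,001,811,968 bytes
1 TB = 1,000,000,000,000 bytes
2,328,873,001,811,968 / 1,000,000,000,000 = 2,328.87 TB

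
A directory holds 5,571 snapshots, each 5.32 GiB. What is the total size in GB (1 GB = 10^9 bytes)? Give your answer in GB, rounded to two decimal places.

Total = 5,571 × 5.32 GiB = 29637.72 GiB
= 29637.72 × 1,073,741,824 bytes = 31,823,259,532,001.28 bytes
1 GB = 1,000,000,000 bytes
31,823,259,532,001.28 / 1,000,000,000 = 31,823.26 GB

31,823.26 GB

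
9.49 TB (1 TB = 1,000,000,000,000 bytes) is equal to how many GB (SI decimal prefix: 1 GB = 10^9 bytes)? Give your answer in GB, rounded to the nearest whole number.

9.49 TB = 9.49 × 10^12 bytes = 9,490,000,000,000 bytes
1 GB = 10^9 bytes = 1,000,000,000 bytes
9,490,000,000,000 / 1,000,000,000 = 9,490 GB

9,490 GB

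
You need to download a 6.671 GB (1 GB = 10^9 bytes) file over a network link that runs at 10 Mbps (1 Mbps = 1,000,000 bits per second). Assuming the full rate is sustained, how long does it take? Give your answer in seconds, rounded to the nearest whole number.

6.671 GB = 6,671,000,000 bytes = 53,368,000,000 bits
10 Mbps = 10,000,000 bits/s
time = 53,368,000,000 / 10,000,000 = 5,337 s

5,337 seconds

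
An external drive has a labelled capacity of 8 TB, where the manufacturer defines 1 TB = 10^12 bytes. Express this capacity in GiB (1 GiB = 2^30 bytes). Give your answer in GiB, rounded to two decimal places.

8 TB × 1,000,000,000,000 bytes/TB = 8,000,000,000,000 bytes
1 GiB = 1,073,741,824 bytes
8,000,000,000,000 / 1,073,741,824 = 7,450.58 GiB

7,450.58 GiB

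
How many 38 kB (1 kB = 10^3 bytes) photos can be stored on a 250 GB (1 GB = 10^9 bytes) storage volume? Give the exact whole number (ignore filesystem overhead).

6,578,947

Capacity: 250 GB = 250,000,000,000 bytes
Per item: 38 kB = 38,000 bytes
⌊250,000,000,000 / 38,000⌋ = 6,578,947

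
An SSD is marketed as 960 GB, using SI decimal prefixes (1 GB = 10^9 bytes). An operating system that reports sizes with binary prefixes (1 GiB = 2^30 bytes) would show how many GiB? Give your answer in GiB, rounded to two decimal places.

960 GB = 960 × 10^9 bytes = 960,000,000,000 bytes
1 GiB = 1,073,741,824 bytes
960,000,000,000 / 1,073,741,824 = 894.07 GiB

894.07 GiB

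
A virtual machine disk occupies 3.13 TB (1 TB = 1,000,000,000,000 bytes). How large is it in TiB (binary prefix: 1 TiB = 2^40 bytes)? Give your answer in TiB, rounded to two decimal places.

2.85 TiB

3.13 TB × 1,000,000,000,000 bytes/TB = 3,130,000,000,000 bytes
1 TiB = 2^40 bytes = 1,099,511,627,776 bytes
3,130,000,000,000 / 1,099,511,627,776 = 2.85 TiB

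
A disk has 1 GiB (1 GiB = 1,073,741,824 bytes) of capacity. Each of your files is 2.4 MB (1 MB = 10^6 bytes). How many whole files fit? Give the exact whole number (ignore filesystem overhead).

447

Capacity: 1 GiB = 1,073,741,824 bytes
Per item: 2.4 MB = 2,400,000 bytes
⌊1,073,741,824 / 2,400,000⌋ = 447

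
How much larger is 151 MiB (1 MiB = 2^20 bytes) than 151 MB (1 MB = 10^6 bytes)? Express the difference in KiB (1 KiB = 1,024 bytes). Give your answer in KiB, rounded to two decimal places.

7,163.06 KiB

151 MiB = 151 × 1,048,576 = 158,334,976 bytes
151 MB = 151 × 1,000,000 = 151,000,000 bytes
difference = 7,334,976 bytes
7,334,976 / 1,024 = 7,163.06 KiB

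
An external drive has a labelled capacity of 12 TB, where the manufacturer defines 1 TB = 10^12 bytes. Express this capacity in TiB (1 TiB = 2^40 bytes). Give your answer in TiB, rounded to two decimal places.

10.91 TiB

12 TB × 1,000,000,000,000 bytes/TB = 12,000,000,000,000 bytes
1 TiB = 2^40 bytes = 1,099,511,627,776 bytes
12,000,000,000,000 / 1,099,511,627,776 = 10.91 TiB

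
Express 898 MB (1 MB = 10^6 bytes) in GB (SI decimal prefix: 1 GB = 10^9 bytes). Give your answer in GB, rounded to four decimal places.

0.8980 GB

898 MB × 1,000,000 bytes/MB = 898,000,000 bytes
1 GB = 1,000,000,000 bytes
898,000,000 / 1,000,000,000 = 0.8980 GB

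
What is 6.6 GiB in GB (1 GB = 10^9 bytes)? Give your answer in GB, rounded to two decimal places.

6.6 GiB × 1,073,741,824 bytes/GiB = 7,086,696,038.4 bytes
1 GB = 1,000,000,000 bytes
7,086,696,038.4 / 1,000,000,000 = 7.09 GB

7.09 GB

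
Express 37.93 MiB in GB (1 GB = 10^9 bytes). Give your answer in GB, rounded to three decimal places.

0.040 GB

37.93 MiB = 37.93 × 2^20 bytes = 39,772,487.68 bytes
1 GB = 1,000,000,000 bytes
39,772,487.68 / 1,000,000,000 = 0.040 GB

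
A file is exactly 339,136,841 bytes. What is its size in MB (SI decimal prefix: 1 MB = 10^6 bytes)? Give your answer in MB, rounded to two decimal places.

339,136,841 bytes given.
1 MB = 1,000,000 bytes
339,136,841 / 1,000,000 = 339.14 MB

339.14 MB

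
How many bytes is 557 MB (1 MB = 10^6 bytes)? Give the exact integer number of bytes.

557,000,000 bytes

557 × 1,000,000 = 557,000,000 bytes  (1 MB = 10^6 bytes)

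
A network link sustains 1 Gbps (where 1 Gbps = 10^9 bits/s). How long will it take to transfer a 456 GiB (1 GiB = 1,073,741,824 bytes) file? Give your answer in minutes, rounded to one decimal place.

456 GiB = 489,626,271,744 bytes = 3,917,010,173,952 bits
1 Gbps = 1,000,000,000 bits/s
time = 3,917,010,173,952 / 1,000,000,000 = 3,917.01 s
3,917.01 s / 60 = 65.3 minutes

65.3 minutes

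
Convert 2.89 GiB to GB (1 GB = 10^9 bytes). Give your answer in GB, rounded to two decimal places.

3.10 GB

2.89 GiB = 2.89 × 2^30 bytes = 3,103,113,871.36 bytes
1 GB = 10^9 bytes = 1,000,000,000 bytes
3,103,113,871.36 / 1,000,000,000 = 3.10 GB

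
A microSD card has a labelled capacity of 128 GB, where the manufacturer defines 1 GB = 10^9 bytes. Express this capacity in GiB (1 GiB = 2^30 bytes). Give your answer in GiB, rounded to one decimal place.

119.2 GiB

128 GB = 128 × 10^9 bytes = 128,000,000,000 bytes
1 GiB = 1,073,741,824 bytes
128,000,000,000 / 1,073,741,824 = 119.2 GiB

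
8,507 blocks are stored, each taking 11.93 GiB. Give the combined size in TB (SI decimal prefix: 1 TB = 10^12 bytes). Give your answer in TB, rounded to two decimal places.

108.97 TB

Total = 8,507 × 11.93 GiB = 101488.51 GiB
= 101488.51 × 1,073,741,824 bytes = 108,972,457,842,442.24 bytes
1 TB = 1,000,000,000,000 bytes
108,972,457,842,442.24 / 1,000,000,000,000 = 108.97 TB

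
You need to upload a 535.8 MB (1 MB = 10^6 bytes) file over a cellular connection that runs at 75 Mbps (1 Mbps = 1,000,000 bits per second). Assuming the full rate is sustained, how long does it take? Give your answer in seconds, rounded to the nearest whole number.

57 seconds

535.8 MB = 535,800,000 bytes = 4,286,400,000 bits
75 Mbps = 75,000,000 bits/s
time = 4,286,400,000 / 75,000,000 = 57 s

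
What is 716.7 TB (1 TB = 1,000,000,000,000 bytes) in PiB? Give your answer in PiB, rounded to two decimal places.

0.64 PiB

716.7 TB = 716.7 × 10^12 bytes = 716,700,000,000,000 bytes
1 PiB = 2^50 bytes = 1,125,899,906,842,624 bytes
716,700,000,000,000 / 1,125,899,906,842,624 = 0.64 PiB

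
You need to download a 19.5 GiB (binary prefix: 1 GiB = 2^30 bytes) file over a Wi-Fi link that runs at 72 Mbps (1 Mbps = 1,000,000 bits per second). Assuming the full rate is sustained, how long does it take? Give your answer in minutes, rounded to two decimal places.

19.5 GiB = 20,937,965,568 bytes = 167,503,724,544 bits
72 Mbps = 72,000,000 bits/s
time = 167,503,724,544 / 72,000,000 = 2,326.441 s
2,326.441 s / 60 = 38.77 minutes

38.77 minutes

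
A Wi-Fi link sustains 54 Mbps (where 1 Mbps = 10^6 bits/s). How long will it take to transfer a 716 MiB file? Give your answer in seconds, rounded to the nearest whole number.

716 MiB = 750,780,416 bytes = 6,006,243,328 bits
54 Mbps = 54,000,000 bits/s
time = 6,006,243,328 / 54,000,000 = 111 s

111 seconds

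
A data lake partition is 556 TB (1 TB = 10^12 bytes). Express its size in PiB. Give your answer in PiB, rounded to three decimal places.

556 TB × 1,000,000,000,000 bytes/TB = 556,000,000,000,000 bytes
1 PiB = 2^50 bytes = 1,125,899,906,842,624 bytes
556,000,000,000,000 / 1,125,899,906,842,624 = 0.494 PiB

0.494 PiB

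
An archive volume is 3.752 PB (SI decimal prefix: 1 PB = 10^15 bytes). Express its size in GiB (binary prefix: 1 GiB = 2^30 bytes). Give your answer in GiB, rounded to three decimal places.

3.752 PB = 3.752 × 10^15 bytes = 3,752,000,000,000,000 bytes
1 GiB = 1,073,741,824 bytes
3,752,000,000,000,000 / 1,073,741,824 = 3,494,322.300 GiB

3,494,322.300 GiB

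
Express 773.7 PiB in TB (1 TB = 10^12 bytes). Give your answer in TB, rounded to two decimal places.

773.7 PiB = 773.7 × 2^50 bytes = 871,108,757,924,138,188.8 bytes
1 TB = 1,000,000,000,000 bytes
871,108,757,924,138,188.8 / 1,000,000,000,000 = 871,108.76 TB

871,108.76 TB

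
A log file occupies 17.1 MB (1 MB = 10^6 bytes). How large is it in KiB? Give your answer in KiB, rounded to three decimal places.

17.1 MB = 17.1 × 10^6 bytes = 17,100,000 bytes
1 KiB = 2^10 bytes = 1,024 bytes
17,100,000 / 1,024 = 16,699.219 KiB

16,699.219 KiB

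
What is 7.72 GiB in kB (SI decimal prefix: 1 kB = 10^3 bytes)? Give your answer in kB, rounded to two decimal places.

8,289,286.88 kB

7.72 GiB = 7.72 × 2^30 bytes = 8,289,286,881.28 bytes
1 kB = 10^3 bytes = 1,000 bytes
8,289,286,881.28 / 1,000 = 8,289,286.88 kB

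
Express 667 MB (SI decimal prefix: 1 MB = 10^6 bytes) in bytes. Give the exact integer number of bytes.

667 × 1,000,000 = 667,000,000 bytes  (1 MB = 10^6 bytes)

667,000,000 bytes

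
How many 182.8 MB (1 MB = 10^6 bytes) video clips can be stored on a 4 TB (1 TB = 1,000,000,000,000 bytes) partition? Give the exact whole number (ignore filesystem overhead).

Capacity: 4 TB = 4,000,000,000,000 bytes
Per item: 182.8 MB = 182,800,000 bytes
⌊4,000,000,000,000 / 182,800,000⌋ = 21,881

21,881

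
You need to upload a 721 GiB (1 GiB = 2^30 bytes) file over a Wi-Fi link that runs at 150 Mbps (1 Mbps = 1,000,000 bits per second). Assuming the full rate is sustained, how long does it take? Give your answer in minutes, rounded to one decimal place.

721 GiB = 774,167,855,104 bytes = 6,193,342,840,832 bits
150 Mbps = 150,000,000 bits/s
time = 6,193,342,840,832 / 150,000,000 = 41,288.95 s
41,288.95 s / 60 = 688.1 minutes

688.1 minutes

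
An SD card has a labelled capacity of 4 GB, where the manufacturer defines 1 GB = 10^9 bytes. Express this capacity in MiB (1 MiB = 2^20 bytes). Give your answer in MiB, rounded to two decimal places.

3,814.70 MiB

4 GB × 1,000,000,000 bytes/GB = 4,000,000,000 bytes
1 MiB = 2^20 bytes = 1,048,576 bytes
4,000,000,000 / 1,048,576 = 3,814.70 MiB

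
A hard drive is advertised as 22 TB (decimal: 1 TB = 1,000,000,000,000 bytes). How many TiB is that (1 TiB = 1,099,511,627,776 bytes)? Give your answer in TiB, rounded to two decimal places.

20.01 TiB

22 TB × 1,000,000,000,000 bytes/TB = 22,000,000,000,000 bytes
1 TiB = 1,099,511,627,776 bytes
22,000,000,000,000 / 1,099,511,627,776 = 20.01 TiB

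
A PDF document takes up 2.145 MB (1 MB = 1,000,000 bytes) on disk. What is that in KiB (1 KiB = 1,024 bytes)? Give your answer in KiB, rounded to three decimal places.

2,094.727 KiB

2.145 MB × 1,000,000 bytes/MB = 2,145,000 bytes
1 KiB = 1,024 bytes
2,145,000 / 1,024 = 2,094.727 KiB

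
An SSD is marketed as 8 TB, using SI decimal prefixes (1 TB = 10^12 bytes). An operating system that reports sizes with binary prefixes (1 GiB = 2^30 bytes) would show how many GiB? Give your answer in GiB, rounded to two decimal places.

8 TB = 8 × 10^12 bytes = 8,000,000,000,000 bytes
1 GiB = 1,073,741,824 bytes
8,000,000,000,000 / 1,073,741,824 = 7,450.58 GiB

7,450.58 GiB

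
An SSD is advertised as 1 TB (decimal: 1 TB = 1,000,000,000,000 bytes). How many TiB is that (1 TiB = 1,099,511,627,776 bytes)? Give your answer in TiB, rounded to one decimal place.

0.9 TiB

1 TB × 1,000,000,000,000 bytes/TB = 1,000,000,000,000 bytes
1 TiB = 1,099,511,627,776 bytes
1,000,000,000,000 / 1,099,511,627,776 = 0.9 TiB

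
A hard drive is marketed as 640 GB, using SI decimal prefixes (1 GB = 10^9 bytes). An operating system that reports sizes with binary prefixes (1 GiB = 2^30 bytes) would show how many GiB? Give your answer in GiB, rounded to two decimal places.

640 GB × 1,000,000,000 bytes/GB = 640,000,000,000 bytes
1 GiB = 2^30 bytes = 1,073,741,824 bytes
640,000,000,000 / 1,073,741,824 = 596.05 GiB

596.05 GiB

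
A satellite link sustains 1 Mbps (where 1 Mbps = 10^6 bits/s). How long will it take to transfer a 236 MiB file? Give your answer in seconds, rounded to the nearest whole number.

1,980 seconds

236 MiB = 247,463,936 bytes = 1,979,711,488 bits
1 Mbps = 1,000,000 bits/s
time = 1,979,711,488 / 1,000,000 = 1,980 s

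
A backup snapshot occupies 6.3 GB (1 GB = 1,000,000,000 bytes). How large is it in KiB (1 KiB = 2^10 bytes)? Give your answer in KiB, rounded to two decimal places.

6,152,343.75 KiB

6.3 GB × 1,000,000,000 bytes/GB = 6,300,000,000 bytes
1 KiB = 2^10 bytes = 1,024 bytes
6,300,000,000 / 1,024 = 6,152,343.75 KiB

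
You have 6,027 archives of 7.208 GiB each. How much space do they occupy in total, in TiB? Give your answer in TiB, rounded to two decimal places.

42.42 TiB

Total = 6,027 × 7.208 GiB = 43442.616 GiB
= 43442.616 × 1,073,741,824 bytes = 46,646,153,743,171.584 bytes
1 TiB = 1,099,511,627,776 bytes
46,646,153,743,171.584 / 1,099,511,627,776 = 42.42 TiB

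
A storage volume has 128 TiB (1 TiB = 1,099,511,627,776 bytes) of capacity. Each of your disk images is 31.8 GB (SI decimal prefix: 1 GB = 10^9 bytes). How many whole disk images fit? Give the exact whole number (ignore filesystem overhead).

Capacity: 128 TiB = 140,737,488,355,328 bytes
Per item: 31.8 GB = 31,800,000,000 bytes
⌊140,737,488,355,328 / 31,800,000,000⌋ = 4,425

4,425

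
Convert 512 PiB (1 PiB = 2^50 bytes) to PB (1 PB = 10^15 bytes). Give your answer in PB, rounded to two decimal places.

512 PiB = 512 × 2^50 bytes = 576,460,752,303,423,488 bytes
1 PB = 1,000,000,000,000,000 bytes
576,460,752,303,423,488 / 1,000,000,000,000,000 = 576.46 PB

576.46 PB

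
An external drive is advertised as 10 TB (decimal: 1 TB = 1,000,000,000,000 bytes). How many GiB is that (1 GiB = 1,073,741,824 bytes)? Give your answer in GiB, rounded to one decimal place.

10 TB = 10 × 10^12 bytes = 10,000,000,000,000 bytes
1 GiB = 1,073,741,824 bytes
10,000,000,000,000 / 1,073,741,824 = 9,313.2 GiB

9,313.2 GiB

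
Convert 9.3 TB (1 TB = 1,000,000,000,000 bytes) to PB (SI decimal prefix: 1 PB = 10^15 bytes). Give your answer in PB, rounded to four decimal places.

9.3 TB = 9.3 × 10^12 bytes = 9,300,000,000,000 bytes
1 PB = 10^15 bytes = 1,000,000,000,000,000 bytes
9,300,000,000,000 / 1,000,000,000,000,000 = 0.0093 PB

0.0093 PB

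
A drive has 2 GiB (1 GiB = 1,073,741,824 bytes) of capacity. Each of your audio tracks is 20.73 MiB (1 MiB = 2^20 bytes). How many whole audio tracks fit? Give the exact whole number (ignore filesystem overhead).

98

Capacity: 2 GiB = 2,147,483,648 bytes
Per item: 20.73 MiB = 21,736,980.48 bytes
⌊2,147,483,648 / 21,736,980.48⌋ = 98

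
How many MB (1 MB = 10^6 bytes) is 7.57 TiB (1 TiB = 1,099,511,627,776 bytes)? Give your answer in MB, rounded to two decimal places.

7.57 TiB = 7.57 × 2^40 bytes = 8,323,303,022,264.32 bytes
1 MB = 1,000,000 bytes
8,323,303,022,264.32 / 1,000,000 = 8,323,303.02 MB

8,323,303.02 MB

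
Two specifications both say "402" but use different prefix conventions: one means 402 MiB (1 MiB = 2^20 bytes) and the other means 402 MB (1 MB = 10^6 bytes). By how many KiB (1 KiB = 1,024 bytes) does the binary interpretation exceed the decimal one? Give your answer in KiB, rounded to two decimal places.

19,069.88 KiB

402 MiB = 402 × 1,048,576 = 421,527,552 bytes
402 MB = 402 × 1,000,000 = 402,000,000 bytes
difference = 19,527,552 bytes
19,527,552 / 1,024 = 19,069.88 KiB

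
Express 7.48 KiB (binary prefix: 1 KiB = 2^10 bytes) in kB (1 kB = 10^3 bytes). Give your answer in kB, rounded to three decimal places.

7.48 KiB = 7.48 × 2^10 bytes = 7,659.52 bytes
1 kB = 10^3 bytes = 1,000 bytes
7,659.52 / 1,000 = 7.660 kB

7.660 kB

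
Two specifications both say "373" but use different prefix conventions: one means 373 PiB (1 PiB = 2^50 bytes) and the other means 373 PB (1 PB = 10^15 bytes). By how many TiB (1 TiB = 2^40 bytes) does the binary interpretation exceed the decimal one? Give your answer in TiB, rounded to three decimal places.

42,710.476 TiB

373 PiB = 373 × 1,125,899,906,842,624 = 419,960,665,252,298,752 bytes
373 PB = 373 × 1,000,000,000,000,000 = 373,000,000,000,000,000 bytes
difference = 46,960,665,252,298,752 bytes
46,960,665,252,298,752 / 1,099,511,627,776 = 42,710.476 TiB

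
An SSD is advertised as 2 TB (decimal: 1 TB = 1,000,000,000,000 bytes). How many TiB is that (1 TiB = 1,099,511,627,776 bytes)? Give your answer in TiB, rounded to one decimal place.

1.8 TiB

2 TB × 1,000,000,000,000 bytes/TB = 2,000,000,000,000 bytes
1 TiB = 1,099,511,627,776 bytes
2,000,000,000,000 / 1,099,511,627,776 = 1.8 TiB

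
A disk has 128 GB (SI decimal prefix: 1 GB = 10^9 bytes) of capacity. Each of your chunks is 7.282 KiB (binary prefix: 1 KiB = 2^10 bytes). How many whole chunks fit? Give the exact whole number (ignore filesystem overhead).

Capacity: 128 GB = 128,000,000,000 bytes
Per item: 7.282 KiB = 7,456.768 bytes
⌊128,000,000,000 / 7,456.768⌋ = 17,165,613

17,165,613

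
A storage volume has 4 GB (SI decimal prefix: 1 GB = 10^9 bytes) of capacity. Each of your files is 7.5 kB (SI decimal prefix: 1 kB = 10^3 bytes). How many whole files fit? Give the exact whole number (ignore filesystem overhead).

Capacity: 4 GB = 4,000,000,000 bytes
Per item: 7.5 kB = 7,500 bytes
⌊4,000,000,000 / 7,500⌋ = 533,333

533,333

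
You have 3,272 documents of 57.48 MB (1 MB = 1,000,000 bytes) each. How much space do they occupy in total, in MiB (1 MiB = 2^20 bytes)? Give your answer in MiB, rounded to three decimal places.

179,361.877 MiB

Total = 3,272 × 57.48 MB = 188074.56 MB
= 188074.56 × 1,000,000 bytes = 188,074,560,000 bytes
1 MiB = 1,048,576 bytes
188,074,560,000 / 1,048,576 = 179,361.877 MiB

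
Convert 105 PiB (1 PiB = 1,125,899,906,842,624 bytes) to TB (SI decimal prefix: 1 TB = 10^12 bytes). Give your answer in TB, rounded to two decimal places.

118,219.49 TB

105 PiB × 1,125,899,906,842,624 bytes/PiB = 118,219,490,218,475,520 bytes
1 TB = 10^12 bytes = 1,000,000,000,000 bytes
118,219,490,218,475,520 / 1,000,000,000,000 = 118,219.49 TB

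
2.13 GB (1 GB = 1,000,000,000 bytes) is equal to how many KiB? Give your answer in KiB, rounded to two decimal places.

2.13 GB = 2.13 × 10^9 bytes = 2,130,000,000 bytes
1 KiB = 2^10 bytes = 1,024 bytes
2,130,000,000 / 1,024 = 2,080,078.13 KiB

2,080,078.13 KiB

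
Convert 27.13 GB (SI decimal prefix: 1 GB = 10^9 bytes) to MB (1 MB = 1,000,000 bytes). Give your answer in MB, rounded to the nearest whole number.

27,130 MB

27.13 GB × 1,000,000,000 bytes/GB = 27,130,000,000 bytes
1 MB = 10^6 bytes = 1,000,000 bytes
27,130,000,000 / 1,000,000 = 27,130 MB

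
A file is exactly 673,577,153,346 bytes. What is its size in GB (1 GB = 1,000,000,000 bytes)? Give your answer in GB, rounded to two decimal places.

673.58 GB

673,577,153,346 bytes given.
1 GB = 1,000,000,000 bytes
673,577,153,346 / 1,000,000,000 = 673.58 GB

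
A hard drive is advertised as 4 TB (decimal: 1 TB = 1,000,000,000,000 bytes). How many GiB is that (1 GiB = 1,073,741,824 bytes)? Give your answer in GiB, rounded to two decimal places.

3,725.29 GiB

4 TB = 4 × 10^12 bytes = 4,000,000,000,000 bytes
1 GiB = 1,073,741,824 bytes
4,000,000,000,000 / 1,073,741,824 = 3,725.29 GiB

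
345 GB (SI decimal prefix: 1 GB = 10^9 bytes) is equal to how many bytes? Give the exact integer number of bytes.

345,000,000,000 bytes

345 × 1,000,000,000 = 345,000,000,000 bytes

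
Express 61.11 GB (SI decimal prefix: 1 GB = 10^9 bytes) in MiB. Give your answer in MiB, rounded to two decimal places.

58,279.04 MiB

61.11 GB × 1,000,000,000 bytes/GB = 61,110,000,000 bytes
1 MiB = 2^20 bytes = 1,048,576 bytes
61,110,000,000 / 1,048,576 = 58,279.04 MiB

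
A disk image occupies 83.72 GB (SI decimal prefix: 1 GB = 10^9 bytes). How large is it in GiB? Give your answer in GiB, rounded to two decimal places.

83.72 GB = 83.72 × 10^9 bytes = 83,720,000,000 bytes
1 GiB = 1,073,741,824 bytes
83,720,000,000 / 1,073,741,824 = 77.97 GiB

77.97 GiB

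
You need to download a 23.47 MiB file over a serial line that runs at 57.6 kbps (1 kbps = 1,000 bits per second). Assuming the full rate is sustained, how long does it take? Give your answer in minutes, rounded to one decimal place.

23.47 MiB = 24,610,078.72 bytes = 196,880,629.76 bits
57.6 kbps = 57,600 bits/s
time = 196,880,629.76 / 57,600 = 3,418.07 s
3,418.07 s / 60 = 57.0 minutes

57.0 minutes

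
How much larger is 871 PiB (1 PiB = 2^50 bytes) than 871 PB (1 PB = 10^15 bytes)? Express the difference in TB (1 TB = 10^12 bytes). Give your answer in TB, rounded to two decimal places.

871 PiB = 871 × 1,125,899,906,842,624 = 980,658,818,859,925,504 bytes
871 PB = 871 × 1,000,000,000,000,000 = 871,000,000,000,000,000 bytes
difference = 109,658,818,859,925,504 bytes
109,658,818,859,925,504 / 1,000,000,000,000 = 109,658.82 TB

109,658.82 TB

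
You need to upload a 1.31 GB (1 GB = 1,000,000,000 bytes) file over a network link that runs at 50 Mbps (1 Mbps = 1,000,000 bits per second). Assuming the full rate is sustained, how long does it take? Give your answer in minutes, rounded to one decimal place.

3.5 minutes

1.31 GB = 1,310,000,000 bytes = 10,480,000,000 bits
50 Mbps = 50,000,000 bits/s
time = 10,480,000,000 / 50,000,000 = 209.60 s
209.60 s / 60 = 3.5 minutes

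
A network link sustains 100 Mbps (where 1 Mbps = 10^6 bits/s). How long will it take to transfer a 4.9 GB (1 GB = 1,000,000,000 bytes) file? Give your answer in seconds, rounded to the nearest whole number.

392 seconds

4.9 GB = 4,900,000,000 bytes = 39,200,000,000 bits
100 Mbps = 100,000,000 bits/s
time = 39,200,000,000 / 100,000,000 = 392 s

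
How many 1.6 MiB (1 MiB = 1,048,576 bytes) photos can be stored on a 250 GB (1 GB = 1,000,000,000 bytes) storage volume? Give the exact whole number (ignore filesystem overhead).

Capacity: 250 GB = 250,000,000,000 bytes
Per item: 1.6 MiB = 1,677,721.6 bytes
⌊250,000,000,000 / 1,677,721.6⌋ = 149,011

149,011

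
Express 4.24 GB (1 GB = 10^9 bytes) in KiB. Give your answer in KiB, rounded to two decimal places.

4,140,625.00 KiB

4.24 GB × 1,000,000,000 bytes/GB = 4,240,000,000 bytes
1 KiB = 2^10 bytes = 1,024 bytes
4,240,000,000 / 1,024 = 4,140,625.00 KiB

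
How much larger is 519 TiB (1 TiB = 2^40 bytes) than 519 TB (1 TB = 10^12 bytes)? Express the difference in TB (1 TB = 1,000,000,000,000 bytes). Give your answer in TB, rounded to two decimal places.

519 TiB = 519 × 1,099,511,627,776 = 570,646,534,815,744 bytes
519 TB = 519 × 1,000,000,000,000 = 519,000,000,000,000 bytes
difference = 51,646,534,815,744 bytes
51,646,534,815,744 / 1,000,000,000,000 = 51.65 TB

51.65 TB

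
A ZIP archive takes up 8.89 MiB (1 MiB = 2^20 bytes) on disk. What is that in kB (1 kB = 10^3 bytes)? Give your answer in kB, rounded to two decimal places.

8.89 MiB × 1,048,576 bytes/MiB = 9,321,840.64 bytes
1 kB = 10^3 bytes = 1,000 bytes
9,321,840.64 / 1,000 = 9,321.84 kB

9,321.84 kB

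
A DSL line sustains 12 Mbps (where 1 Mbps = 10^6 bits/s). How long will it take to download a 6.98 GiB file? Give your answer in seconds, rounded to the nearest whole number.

6.98 GiB = 7,494,717,931.52 bytes = 59,957,743,452.16 bits
12 Mbps = 12,000,000 bits/s
time = 59,957,743,452.16 / 12,000,000 = 4,996 s

4,996 seconds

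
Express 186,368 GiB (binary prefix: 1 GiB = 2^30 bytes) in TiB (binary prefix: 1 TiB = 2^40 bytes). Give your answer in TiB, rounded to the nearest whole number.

182 TiB

186,368 GiB × 1,073,741,824 bytes/GiB = 200,111,116,255,232 bytes
1 TiB = 2^40 bytes = 1,099,511,627,776 bytes
200,111,116,255,232 / 1,099,511,627,776 = 182 TiB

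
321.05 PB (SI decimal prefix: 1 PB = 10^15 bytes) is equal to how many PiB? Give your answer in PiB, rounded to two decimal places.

285.15 PiB

321.05 PB = 321.05 × 10^15 bytes = 321,050,000,000,000,000 bytes
1 PiB = 2^50 bytes = 1,125,899,906,842,624 bytes
321,050,000,000,000,000 / 1,125,899,906,842,624 = 285.15 PiB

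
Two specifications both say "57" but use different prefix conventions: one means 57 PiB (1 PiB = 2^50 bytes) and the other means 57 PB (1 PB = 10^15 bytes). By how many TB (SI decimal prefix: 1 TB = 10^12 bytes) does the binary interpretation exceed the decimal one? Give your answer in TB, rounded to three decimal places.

7,176.295 TB

57 PiB = 57 × 1,125,899,906,842,624 = 64,176,294,690,029,568 bytes
57 PB = 57 × 1,000,000,000,000,000 = 57,000,000,000,000,000 bytes
difference = 7,176,294,690,029,568 bytes
7,176,294,690,029,568 / 1,000,000,000,000 = 7,176.295 TB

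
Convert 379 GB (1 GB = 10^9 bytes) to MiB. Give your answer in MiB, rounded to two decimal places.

379 GB = 379 × 10^9 bytes = 379,000,000,000 bytes
1 MiB = 1,048,576 bytes
379,000,000,000 / 1,048,576 = 361,442.57 MiB

361,442.57 MiB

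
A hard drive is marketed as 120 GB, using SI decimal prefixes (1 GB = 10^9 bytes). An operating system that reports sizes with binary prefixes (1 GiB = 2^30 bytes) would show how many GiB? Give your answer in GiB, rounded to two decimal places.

120 GB × 1,000,000,000 bytes/GB = 120,000,000,000 bytes
1 GiB = 1,073,741,824 bytes
120,000,000,000 / 1,073,741,824 = 111.76 GiB

111.76 GiB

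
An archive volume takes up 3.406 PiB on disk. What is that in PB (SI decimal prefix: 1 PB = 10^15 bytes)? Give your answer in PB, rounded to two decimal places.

3.406 PiB × 1,125,899,906,842,624 bytes/PiB = 3,834,815,082,705,977.344 bytes
1 PB = 1,000,000,000,000,000 bytes
3,834,815,082,705,977.344 / 1,000,000,000,000,000 = 3.83 PB

3.83 PB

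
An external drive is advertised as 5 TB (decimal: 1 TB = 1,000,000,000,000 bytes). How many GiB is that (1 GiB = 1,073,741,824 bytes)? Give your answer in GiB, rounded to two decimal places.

5 TB = 5 × 10^12 bytes = 5,000,000,000,000 bytes
1 GiB = 1,073,741,824 bytes
5,000,000,000,000 / 1,073,741,824 = 4,656.61 GiB

4,656.61 GiB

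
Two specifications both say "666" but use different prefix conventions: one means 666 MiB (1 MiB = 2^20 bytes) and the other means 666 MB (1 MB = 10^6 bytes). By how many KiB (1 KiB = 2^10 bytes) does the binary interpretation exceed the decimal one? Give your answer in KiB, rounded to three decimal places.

31,593.375 KiB

666 MiB = 666 × 1,048,576 = 698,351,616 bytes
666 MB = 666 × 1,000,000 = 666,000,000 bytes
difference = 32,351,616 bytes
32,351,616 / 1,024 = 31,593.375 KiB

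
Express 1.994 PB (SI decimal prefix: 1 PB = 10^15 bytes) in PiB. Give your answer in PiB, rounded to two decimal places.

1.77 PiB

1.994 PB = 1.994 × 10^15 bytes = 1,994,000,000,000,000 bytes
1 PiB = 2^50 bytes = 1,125,899,906,842,624 bytes
1,994,000,000,000,000 / 1,125,899,906,842,624 = 1.77 PiB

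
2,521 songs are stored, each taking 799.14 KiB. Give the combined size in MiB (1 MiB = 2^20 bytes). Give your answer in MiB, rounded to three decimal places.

Total = 2,521 × 799.14 KiB = 2014631.94 KiB
= 2014631.94 × 1,024 bytes = 2,062,983,106.56 bytes
1 MiB = 1,048,576 bytes
2,062,983,106.56 / 1,048,576 = 1,967.414 MiB

1,967.414 MiB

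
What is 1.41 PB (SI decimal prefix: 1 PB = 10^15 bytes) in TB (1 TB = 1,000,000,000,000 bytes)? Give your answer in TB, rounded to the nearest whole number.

1,410 TB

1.41 PB = 1.41 × 10^15 bytes = 1,410,000,000,000,000 bytes
1 TB = 1,000,000,000,000 bytes
1,410,000,000,000,000 / 1,000,000,000,000 = 1,410 TB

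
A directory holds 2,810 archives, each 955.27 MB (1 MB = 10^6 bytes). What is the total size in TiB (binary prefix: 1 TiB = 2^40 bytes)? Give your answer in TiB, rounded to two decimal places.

Total = 2,810 × 955.27 MB = 2684308.7 MB
= 2684308.7 × 1,000,000 bytes = 2,684,308,700,000 bytes
1 TiB = 1,099,511,627,776 bytes
2,684,308,700,000 / 1,099,511,627,776 = 2.44 TiB

2.44 TiB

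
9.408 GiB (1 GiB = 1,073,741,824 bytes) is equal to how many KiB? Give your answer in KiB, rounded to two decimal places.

9.408 GiB = 9.408 × 2^30 bytes = 10,101,763,080.192 bytes
1 KiB = 1,024 bytes
10,101,763,080.192 / 1,024 = 9,865,003.01 KiB

9,865,003.01 KiB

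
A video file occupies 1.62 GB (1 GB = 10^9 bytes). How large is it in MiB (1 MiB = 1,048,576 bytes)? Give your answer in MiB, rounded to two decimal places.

1,544.95 MiB

1.62 GB × 1,000,000,000 bytes/GB = 1,620,000,000 bytes
1 MiB = 2^20 bytes = 1,048,576 bytes
1,620,000,000 / 1,048,576 = 1,544.95 MiB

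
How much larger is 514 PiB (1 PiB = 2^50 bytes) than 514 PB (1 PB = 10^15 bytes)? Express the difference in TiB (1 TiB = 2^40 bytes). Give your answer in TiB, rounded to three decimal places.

58,855.723 TiB

514 PiB = 514 × 1,125,899,906,842,624 = 578,712,552,117,108,736 bytes
514 PB = 514 × 1,000,000,000,000,000 = 514,000,000,000,000,000 bytes
difference = 64,712,552,117,108,736 bytes
64,712,552,117,108,736 / 1,099,511,627,776 = 58,855.723 TiB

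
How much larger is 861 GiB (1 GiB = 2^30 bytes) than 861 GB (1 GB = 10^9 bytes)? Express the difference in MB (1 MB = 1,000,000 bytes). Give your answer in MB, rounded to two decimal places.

861 GiB = 861 × 1,073,741,824 = 924,491,710,464 bytes
861 GB = 861 × 1,000,000,000 = 861,000,000,000 bytes
difference = 63,491,710,464 bytes
63,491,710,464 / 1,000,000 = 63,491.71 MB

63,491.71 MB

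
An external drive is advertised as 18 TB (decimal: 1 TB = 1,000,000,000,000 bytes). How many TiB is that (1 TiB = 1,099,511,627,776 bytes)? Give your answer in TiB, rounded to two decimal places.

16.37 TiB

18 TB = 18 × 10^12 bytes = 18,000,000,000,000 bytes
1 TiB = 1,099,511,627,776 bytes
18,000,000,000,000 / 1,099,511,627,776 = 16.37 TiB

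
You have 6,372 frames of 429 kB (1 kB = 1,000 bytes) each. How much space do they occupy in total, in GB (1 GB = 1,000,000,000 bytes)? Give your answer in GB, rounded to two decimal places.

2.73 GB

Total = 6,372 × 429 kB = 2,733,588 kB
= 2,733,588 × 1,000 bytes = 2,733,588,000 bytes
1 GB = 1,000,000,000 bytes
2,733,588,000 / 1,000,000,000 = 2.73 GB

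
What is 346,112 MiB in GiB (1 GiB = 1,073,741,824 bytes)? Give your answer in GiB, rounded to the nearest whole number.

338 GiB

346,112 MiB = 346,112 × 2^20 bytes = 362,924,736,512 bytes
1 GiB = 1,073,741,824 bytes
362,924,736,512 / 1,073,741,824 = 338 GiB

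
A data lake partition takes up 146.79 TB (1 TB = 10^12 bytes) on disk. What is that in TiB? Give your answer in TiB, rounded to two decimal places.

133.50 TiB

146.79 TB = 146.79 × 10^12 bytes = 146,790,000,000,000 bytes
1 TiB = 2^40 bytes = 1,099,511,627,776 bytes
146,790,000,000,000 / 1,099,511,627,776 = 133.50 TiB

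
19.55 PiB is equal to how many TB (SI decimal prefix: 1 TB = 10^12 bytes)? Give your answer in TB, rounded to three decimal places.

19.55 PiB = 19.55 × 2^50 bytes = 22,011,343,178,773,299.2 bytes
1 TB = 10^12 bytes = 1,000,000,000,000 bytes
22,011,343,178,773,299.2 / 1,000,000,000,000 = 22,011.343 TB

22,011.343 TB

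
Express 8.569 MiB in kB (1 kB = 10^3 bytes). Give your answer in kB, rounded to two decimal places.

8,985.25 kB

8.569 MiB = 8.569 × 2^20 bytes = 8,985,247.744 bytes
1 kB = 1,000 bytes
8,985,247.744 / 1,000 = 8,985.25 kB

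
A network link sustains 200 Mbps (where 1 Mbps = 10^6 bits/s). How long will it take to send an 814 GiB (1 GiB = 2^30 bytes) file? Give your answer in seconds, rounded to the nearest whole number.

34,961 seconds

814 GiB = 874,025,844,736 bytes = 6,992,206,757,888 bits
200 Mbps = 200,000,000 bits/s
time = 6,992,206,757,888 / 200,000,000 = 34,961 s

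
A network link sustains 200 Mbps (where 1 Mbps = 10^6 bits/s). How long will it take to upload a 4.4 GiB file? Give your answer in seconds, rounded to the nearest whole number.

4.4 GiB = 4,724,464,025.6 bytes = 37,795,712,204.8 bits
200 Mbps = 200,000,000 bits/s
time = 37,795,712,204.8 / 200,000,000 = 189 s

189 seconds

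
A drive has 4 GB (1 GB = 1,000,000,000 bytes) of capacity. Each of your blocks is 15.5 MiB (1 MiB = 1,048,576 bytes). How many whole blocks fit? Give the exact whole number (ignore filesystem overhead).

Capacity: 4 GB = 4,000,000,000 bytes
Per item: 15.5 MiB = 16,252,928 bytes
⌊4,000,000,000 / 16,252,928⌋ = 246

246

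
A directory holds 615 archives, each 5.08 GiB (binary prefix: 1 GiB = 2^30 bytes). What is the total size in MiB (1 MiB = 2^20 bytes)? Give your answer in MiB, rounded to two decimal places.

3,199,180.80 MiB

Total = 615 × 5.08 GiB = 3124.2 GiB
= 3124.2 × 1,073,741,824 bytes = 3,354,584,206,540.8 bytes
1 MiB = 1,048,576 bytes
3,354,584,206,540.8 / 1,048,576 = 3,199,180.80 MiB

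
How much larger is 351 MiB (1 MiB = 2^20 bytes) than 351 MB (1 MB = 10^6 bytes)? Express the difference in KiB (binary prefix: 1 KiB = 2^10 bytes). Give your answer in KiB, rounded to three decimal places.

16,650.563 KiB

351 MiB = 351 × 1,048,576 = 368,050,176 bytes
351 MB = 351 × 1,000,000 = 351,000,000 bytes
difference = 17,050,176 bytes
17,050,176 / 1,024 = 16,650.563 KiB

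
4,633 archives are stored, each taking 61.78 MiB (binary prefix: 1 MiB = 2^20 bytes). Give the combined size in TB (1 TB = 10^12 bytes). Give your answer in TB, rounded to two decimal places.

0.30 TB

Total = 4,633 × 61.78 MiB = 286226.74 MiB
= 286226.74 × 1,048,576 bytes = 300,130,490,122.24 bytes
1 TB = 1,000,000,000,000 bytes
300,130,490,122.24 / 1,000,000,000,000 = 0.30 TB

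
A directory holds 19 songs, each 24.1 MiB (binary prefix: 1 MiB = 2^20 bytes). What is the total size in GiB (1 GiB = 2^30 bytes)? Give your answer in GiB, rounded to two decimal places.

Total = 19 × 24.1 MiB = 457.9 MiB
= 457.9 × 1,048,576 bytes = 480,142,950.4 bytes
1 GiB = 1,073,741,824 bytes
480,142,950.4 / 1,073,741,824 = 0.45 GiB

0.45 GiB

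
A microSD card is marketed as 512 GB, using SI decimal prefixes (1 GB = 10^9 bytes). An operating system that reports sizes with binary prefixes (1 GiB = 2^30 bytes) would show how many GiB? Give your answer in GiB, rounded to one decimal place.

476.8 GiB

512 GB = 512 × 10^9 bytes = 512,000,000,000 bytes
1 GiB = 1,073,741,824 bytes
512,000,000,000 / 1,073,741,824 = 476.8 GiB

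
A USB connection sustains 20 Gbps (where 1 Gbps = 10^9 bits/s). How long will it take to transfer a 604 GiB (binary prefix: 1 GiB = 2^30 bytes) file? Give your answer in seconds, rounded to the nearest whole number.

604 GiB = 648,540,061,696 bytes = 5,188,320,493,568 bits
20 Gbps = 20,000,000,000 bits/s
time = 5,188,320,493,568 / 20,000,000,000 = 259 s

259 seconds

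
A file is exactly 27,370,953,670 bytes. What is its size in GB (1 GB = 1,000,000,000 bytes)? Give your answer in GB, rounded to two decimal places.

27,370,953,670 bytes given.
1 GB = 1,000,000,000 bytes
27,370,953,670 / 1,000,000,000 = 27.37 GB

27.37 GB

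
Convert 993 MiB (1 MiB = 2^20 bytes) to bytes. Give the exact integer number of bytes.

993 × 1,048,576 = 1,041,235,968 bytes  (1 MiB = 2^20 bytes)

1,041,235,968 bytes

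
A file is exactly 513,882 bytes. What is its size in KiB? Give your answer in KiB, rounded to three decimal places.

501.838 KiB

513,882 bytes given.
1 KiB = 2^10 bytes = 1,024 bytes
513,882 / 1,024 = 501.838 KiB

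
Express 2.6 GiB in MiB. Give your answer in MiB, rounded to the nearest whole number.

2.6 GiB = 2.6 × 2^30 bytes = 2,791,728,742.4 bytes
1 MiB = 1,048,576 bytes
2,791,728,742.4 / 1,048,576 = 2,662 MiB

2,662 MiB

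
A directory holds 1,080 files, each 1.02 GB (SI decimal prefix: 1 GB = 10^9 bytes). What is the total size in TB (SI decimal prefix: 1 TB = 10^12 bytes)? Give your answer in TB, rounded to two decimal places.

1.10 TB

Total = 1,080 × 1.02 GB = 1101.6 GB
= 1101.6 × 1,000,000,000 bytes = 1,101,600,000,000 bytes
1 TB = 1,000,000,000,000 bytes
1,101,600,000,000 / 1,000,000,000,000 = 1.10 TB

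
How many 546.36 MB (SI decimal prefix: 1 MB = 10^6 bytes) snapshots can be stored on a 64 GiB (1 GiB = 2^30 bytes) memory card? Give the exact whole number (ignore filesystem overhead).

125

Capacity: 64 GiB = 68,719,476,736 bytes
Per item: 546.36 MB = 546,360,000 bytes
⌊68,719,476,736 / 546,360,000⌋ = 125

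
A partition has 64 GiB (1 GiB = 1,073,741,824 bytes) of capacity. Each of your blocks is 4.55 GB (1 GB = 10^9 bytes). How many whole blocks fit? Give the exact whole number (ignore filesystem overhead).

Capacity: 64 GiB = 68,719,476,736 bytes
Per item: 4.55 GB = 4,550,000,000 bytes
⌊68,719,476,736 / 4,550,000,000⌋ = 15

15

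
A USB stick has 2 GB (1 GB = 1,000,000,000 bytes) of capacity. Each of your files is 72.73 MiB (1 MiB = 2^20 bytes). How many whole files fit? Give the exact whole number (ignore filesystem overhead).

Capacity: 2 GB = 2,000,000,000 bytes
Per item: 72.73 MiB = 76,262,932.48 bytes
⌊2,000,000,000 / 76,262,932.48⌋ = 26

26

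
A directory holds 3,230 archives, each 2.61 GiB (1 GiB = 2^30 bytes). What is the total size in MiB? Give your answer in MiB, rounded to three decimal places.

Total = 3,230 × 2.61 GiB = 8430.3 GiB
= 8430.3 × 1,073,741,824 bytes = 9,051,965,698,867.2 bytes
1 MiB = 1,048,576 bytes
9,051,965,698,867.2 / 1,048,576 = 8,632,627.200 MiB

8,632,627.200 MiB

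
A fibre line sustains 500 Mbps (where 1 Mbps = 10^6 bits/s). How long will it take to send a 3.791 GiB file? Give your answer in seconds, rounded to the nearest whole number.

3.791 GiB = 4,070,555,254.784 bytes = 32,564,442,038.272 bits
500 Mbps = 500,000,000 bits/s
time = 32,564,442,038.272 / 500,000,000 = 65 s

65 seconds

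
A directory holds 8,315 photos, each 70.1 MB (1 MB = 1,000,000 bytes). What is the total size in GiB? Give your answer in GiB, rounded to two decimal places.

542.85 GiB

Total = 8,315 × 70.1 MB = 582881.5 MB
= 582881.5 × 1,000,000 bytes = 582,881,500,000 bytes
1 GiB = 1,073,741,824 bytes
582,881,500,000 / 1,073,741,824 = 542.85 GiB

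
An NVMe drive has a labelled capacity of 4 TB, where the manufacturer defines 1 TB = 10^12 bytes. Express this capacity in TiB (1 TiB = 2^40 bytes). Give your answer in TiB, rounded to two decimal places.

4 TB = 4 × 10^12 bytes = 4,000,000,000,000 bytes
1 TiB = 2^40 bytes = 1,099,511,627,776 bytes
4,000,000,000,000 / 1,099,511,627,776 = 3.64 TiB

3.64 TiB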